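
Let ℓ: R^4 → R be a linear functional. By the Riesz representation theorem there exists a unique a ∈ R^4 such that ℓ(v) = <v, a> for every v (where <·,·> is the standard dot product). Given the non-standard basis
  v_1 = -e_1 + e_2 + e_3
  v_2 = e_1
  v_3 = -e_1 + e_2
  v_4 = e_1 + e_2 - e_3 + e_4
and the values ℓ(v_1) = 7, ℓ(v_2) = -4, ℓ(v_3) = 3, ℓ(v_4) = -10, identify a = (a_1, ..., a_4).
a = (-4, -1, 4, -1)

Write a = (a_1, ..., a_4) in the standard basis. For each basis vector v_i, ℓ(v_i) = <v_i, a> is a linear equation in the a_j's. Collect the n equations into a matrix system V a = ℓ, where row i of V is v_i (expressed in the standard basis). Since V is invertible (lower-triangular with 1s on the diagonal, up to permutation), solve by back-substitution:
  V =
[[-1, 1, 1, 0],
 [1, 0, 0, 0],
 [-1, 1, 0, 0],
 [1, 1, -1, 1]]
  V a = (7, -4, 3, -10)
Solving gives a = (-4, -1, 4, -1).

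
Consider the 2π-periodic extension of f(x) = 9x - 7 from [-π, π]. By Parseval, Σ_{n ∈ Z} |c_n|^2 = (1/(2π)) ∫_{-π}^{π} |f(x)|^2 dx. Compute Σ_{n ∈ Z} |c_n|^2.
Σ |c_n|^2 = 27π^2 + 49

Expand and integrate term by term over [-π, π]:
  ∫ (9x)^2 dx = 81·(2π^3/3); ∫ 2·9·(-7)·x dx = 0 (odd integrand); ∫ (-7)^2 dx = 49·2π.
So (1/(2π)) ∫_{-π}^{π} (9x - 7)^2 dx = 81π^2/3 + 49 = 27π^2 + 49.
Parseval ⇒ Σ |c_n|^2 = 27π^2 + 49.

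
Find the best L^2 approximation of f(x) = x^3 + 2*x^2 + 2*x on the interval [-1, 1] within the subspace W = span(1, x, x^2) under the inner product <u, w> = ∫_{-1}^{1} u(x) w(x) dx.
g(x) = 2*x^2 + 13*x/5

The best approximation g ∈ W is the orthogonal projection of f onto W. Writing g = a_0 + a_1 x + a_2 x^2, the coefficients solve the normal equations G · a = b where
  G_{ij} = <φ_i, φ_j> and b_i = <f, φ_i>, with φ_0 = 1, φ_1 = x, φ_2 = x^2.
G =
  [2, 0, 2/3]
  [0, 2/3, 0]
  [2/3, 0, 2/5],
b = (4/3, 26/15, 4/5).
Solving gives a_0 = 0, a_1 = 13/5, a_2 = 2, so
  g(x) = 2*x^2 + 13*x/5.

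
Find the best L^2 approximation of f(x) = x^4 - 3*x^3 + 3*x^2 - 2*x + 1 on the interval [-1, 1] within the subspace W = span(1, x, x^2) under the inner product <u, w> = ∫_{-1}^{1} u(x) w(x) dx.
g(x) = 27*x^2/7 - 19*x/5 + 32/35

The best approximation g ∈ W is the orthogonal projection of f onto W. Writing g = a_0 + a_1 x + a_2 x^2, the coefficients solve the normal equations G · a = b where
  G_{ij} = <φ_i, φ_j> and b_i = <f, φ_i>, with φ_0 = 1, φ_1 = x, φ_2 = x^2.
G =
  [2, 0, 2/3]
  [0, 2/3, 0]
  [2/3, 0, 2/5],
b = (22/5, -38/15, 226/105).
Solving gives a_0 = 32/35, a_1 = -19/5, a_2 = 27/7, so
  g(x) = 27*x^2/7 - 19*x/5 + 32/35.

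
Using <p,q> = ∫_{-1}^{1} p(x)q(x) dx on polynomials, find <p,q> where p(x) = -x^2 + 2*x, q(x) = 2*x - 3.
<p,q> = 14/3

Expand the product: p(x)·q(x) = -2*x^3 + 7*x^2 - 6*x.
∫_{-1}^{1} of each monomial x^k gives [2/(k+1) if k even, 0 if k odd]. Integrating term-by-term (or equivalently evaluating the antiderivative F(x) = -x^4/2 + 7*x^3/3 - 3*x^2 at the endpoints):
  F(1) − F(−1) = -7/6 − (-35/6) = 14/3.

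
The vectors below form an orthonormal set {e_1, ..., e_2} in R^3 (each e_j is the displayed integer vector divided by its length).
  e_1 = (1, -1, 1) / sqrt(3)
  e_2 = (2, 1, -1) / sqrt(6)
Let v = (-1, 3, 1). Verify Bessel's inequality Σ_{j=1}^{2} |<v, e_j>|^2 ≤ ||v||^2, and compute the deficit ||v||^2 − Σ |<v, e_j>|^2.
Σ |<v, e_j>|^2 = 3; ||v||^2 = 11; deficit = 8

Write each e_j = u_j / sqrt(<u_j, u_j>) where u_j is the displayed integer vector. Then <v, e_j> = <v, u_j> / sqrt(<u_j, u_j>), so |<v, e_j>|^2 = <v, u_j>^2 / <u_j, u_j>.
Coefficients: <v, e_1> = -3/sqrt(3), <v, e_2> = 0/sqrt(6).
Square and sum: Σ |<v, e_j>|^2 = 3.
Compute ||v||^2 = v·v = 11.
Deficit = 11 − 3 = 8 ≥ 0, confirming Bessel's inequality. (The deficit equals ||v − Σ <v,e_j> e_j||^2, the squared distance from v to span{e_j}.)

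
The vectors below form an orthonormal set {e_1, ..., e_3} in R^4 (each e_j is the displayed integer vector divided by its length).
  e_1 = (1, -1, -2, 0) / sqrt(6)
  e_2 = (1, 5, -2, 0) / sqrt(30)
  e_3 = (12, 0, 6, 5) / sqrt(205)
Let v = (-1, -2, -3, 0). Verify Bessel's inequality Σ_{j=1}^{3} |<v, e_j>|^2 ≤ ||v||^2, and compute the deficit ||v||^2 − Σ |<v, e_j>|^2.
Σ |<v, e_j>|^2 = 549/41; ||v||^2 = 14; deficit = 25/41

Write each e_j = u_j / sqrt(<u_j, u_j>) where u_j is the displayed integer vector. Then <v, e_j> = <v, u_j> / sqrt(<u_j, u_j>), so |<v, e_j>|^2 = <v, u_j>^2 / <u_j, u_j>.
Coefficients: <v, e_1> = 7/sqrt(6), <v, e_2> = -5/sqrt(30), <v, e_3> = -30/sqrt(205).
Square and sum: Σ |<v, e_j>|^2 = 549/41.
Compute ||v||^2 = v·v = 14.
Deficit = 14 − 549/41 = 25/41 ≥ 0, confirming Bessel's inequality. (The deficit equals ||v − Σ <v,e_j> e_j||^2, the squared distance from v to span{e_j}.)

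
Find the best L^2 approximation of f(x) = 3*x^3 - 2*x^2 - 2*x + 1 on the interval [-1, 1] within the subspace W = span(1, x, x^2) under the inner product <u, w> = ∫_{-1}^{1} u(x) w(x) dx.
g(x) = -2*x^2 - x/5 + 1

The best approximation g ∈ W is the orthogonal projection of f onto W. Writing g = a_0 + a_1 x + a_2 x^2, the coefficients solve the normal equations G · a = b where
  G_{ij} = <φ_i, φ_j> and b_i = <f, φ_i>, with φ_0 = 1, φ_1 = x, φ_2 = x^2.
G =
  [2, 0, 2/3]
  [0, 2/3, 0]
  [2/3, 0, 2/5],
b = (2/3, -2/15, -2/15).
Solving gives a_0 = 1, a_1 = -1/5, a_2 = -2, so
  g(x) = -2*x^2 - x/5 + 1.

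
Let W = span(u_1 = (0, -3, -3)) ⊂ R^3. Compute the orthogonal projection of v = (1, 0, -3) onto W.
proj_W(v) = (0, -3/2, -3/2)

Set up U = [u_1 | ... | u_1] ∈ R^(3×1). The projector onto W = col(U) is P = U (U^T U)^(-1) U^T.
Compute U^T U =
  [18],
and U^T v = (9).
Solve U^T U · c = U^T v for the coefficients: c = (1/2). The projection is proj_W(v) = U c.
Check: (v - proj_W(v)) · u_1 = 0  (should be 0).
Result: proj_W(v) = (0, -3/2, -3/2).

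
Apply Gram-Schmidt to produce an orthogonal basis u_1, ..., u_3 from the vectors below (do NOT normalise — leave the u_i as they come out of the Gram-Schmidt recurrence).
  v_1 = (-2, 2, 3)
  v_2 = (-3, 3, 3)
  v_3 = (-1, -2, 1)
Orthogonal basis:
  u_1 = (-2, 2, 3)
  u_2 = (-9/17, 9/17, -12/17)
  u_3 = (-3/2, -3/2, 0)

Apply the Gram-Schmidt recurrence
  u_1 = v_1
  u_i = v_i − Σ_{j<i} ((v_i · u_j) / (u_j · u_j)) · u_j.

Step by step this gives:
  u_1 = (-2, 2, 3)
  u_2 = (-9/17, 9/17, -12/17)
  u_3 = (-3/2, -3/2, 0)

Orthogonality check:
  u_2 · u_1 = 0 (should be 0)
  u_3 · u_1 = 0 (should be 0)
  u_3 · u_2 = 0 (should be 0)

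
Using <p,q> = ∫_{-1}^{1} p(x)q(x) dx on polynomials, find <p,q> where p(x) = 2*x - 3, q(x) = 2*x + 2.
<p,q> = -28/3

Expand the product: p(x)·q(x) = 4*x^2 - 2*x - 6.
∫_{-1}^{1} of each monomial x^k gives [2/(k+1) if k even, 0 if k odd]. Integrating term-by-term (or equivalently evaluating the antiderivative F(x) = 4*x^3/3 - x^2 - 6*x at the endpoints):
  F(1) − F(−1) = -17/3 − (11/3) = -28/3.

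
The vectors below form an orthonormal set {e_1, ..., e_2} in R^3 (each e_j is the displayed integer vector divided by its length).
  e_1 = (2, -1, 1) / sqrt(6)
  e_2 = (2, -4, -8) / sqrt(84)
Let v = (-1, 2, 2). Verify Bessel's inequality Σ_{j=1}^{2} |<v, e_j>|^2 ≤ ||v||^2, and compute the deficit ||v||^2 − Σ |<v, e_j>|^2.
Σ |<v, e_j>|^2 = 61/7; ||v||^2 = 9; deficit = 2/7

Write each e_j = u_j / sqrt(<u_j, u_j>) where u_j is the displayed integer vector. Then <v, e_j> = <v, u_j> / sqrt(<u_j, u_j>), so |<v, e_j>|^2 = <v, u_j>^2 / <u_j, u_j>.
Coefficients: <v, e_1> = -2/sqrt(6), <v, e_2> = -26/sqrt(84).
Square and sum: Σ |<v, e_j>|^2 = 61/7.
Compute ||v||^2 = v·v = 9.
Deficit = 9 − 61/7 = 2/7 ≥ 0, confirming Bessel's inequality. (The deficit equals ||v − Σ <v,e_j> e_j||^2, the squared distance from v to span{e_j}.)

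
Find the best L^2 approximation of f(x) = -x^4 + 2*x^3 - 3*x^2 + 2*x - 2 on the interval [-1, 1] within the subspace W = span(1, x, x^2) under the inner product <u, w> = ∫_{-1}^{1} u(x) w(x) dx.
g(x) = -27*x^2/7 + 16*x/5 - 67/35

The best approximation g ∈ W is the orthogonal projection of f onto W. Writing g = a_0 + a_1 x + a_2 x^2, the coefficients solve the normal equations G · a = b where
  G_{ij} = <φ_i, φ_j> and b_i = <f, φ_i>, with φ_0 = 1, φ_1 = x, φ_2 = x^2.
G =
  [2, 0, 2/3]
  [0, 2/3, 0]
  [2/3, 0, 2/5],
b = (-32/5, 32/15, -296/105).
Solving gives a_0 = -67/35, a_1 = 16/5, a_2 = -27/7, so
  g(x) = -27*x^2/7 + 16*x/5 - 67/35.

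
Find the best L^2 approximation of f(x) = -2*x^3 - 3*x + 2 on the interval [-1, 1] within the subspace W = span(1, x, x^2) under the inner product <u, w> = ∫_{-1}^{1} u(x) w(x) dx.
g(x) = 2 - 21*x/5

The best approximation g ∈ W is the orthogonal projection of f onto W. Writing g = a_0 + a_1 x + a_2 x^2, the coefficients solve the normal equations G · a = b where
  G_{ij} = <φ_i, φ_j> and b_i = <f, φ_i>, with φ_0 = 1, φ_1 = x, φ_2 = x^2.
G =
  [2, 0, 2/3]
  [0, 2/3, 0]
  [2/3, 0, 2/5],
b = (4, -14/5, 4/3).
Solving gives a_0 = 2, a_1 = -21/5, a_2 = 0, so
  g(x) = 2 - 21*x/5.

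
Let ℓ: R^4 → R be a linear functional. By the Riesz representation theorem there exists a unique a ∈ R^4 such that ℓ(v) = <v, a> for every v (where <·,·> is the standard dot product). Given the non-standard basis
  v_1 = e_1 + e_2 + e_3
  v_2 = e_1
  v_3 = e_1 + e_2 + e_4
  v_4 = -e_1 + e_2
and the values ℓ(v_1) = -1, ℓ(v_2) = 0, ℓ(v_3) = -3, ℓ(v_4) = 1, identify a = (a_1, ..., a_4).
a = (0, 1, -2, -4)

Write a = (a_1, ..., a_4) in the standard basis. For each basis vector v_i, ℓ(v_i) = <v_i, a> is a linear equation in the a_j's. Collect the n equations into a matrix system V a = ℓ, where row i of V is v_i (expressed in the standard basis). Since V is invertible (lower-triangular with 1s on the diagonal, up to permutation), solve by back-substitution:
  V =
[[1, 1, 1, 0],
 [1, 0, 0, 0],
 [1, 1, 0, 1],
 [-1, 1, 0, 0]]
  V a = (-1, 0, -3, 1)
Solving gives a = (0, 1, -2, -4).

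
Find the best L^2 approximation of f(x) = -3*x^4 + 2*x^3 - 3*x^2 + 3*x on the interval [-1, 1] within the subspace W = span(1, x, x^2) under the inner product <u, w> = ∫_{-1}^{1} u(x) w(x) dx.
g(x) = -39*x^2/7 + 21*x/5 + 9/35

The best approximation g ∈ W is the orthogonal projection of f onto W. Writing g = a_0 + a_1 x + a_2 x^2, the coefficients solve the normal equations G · a = b where
  G_{ij} = <φ_i, φ_j> and b_i = <f, φ_i>, with φ_0 = 1, φ_1 = x, φ_2 = x^2.
G =
  [2, 0, 2/3]
  [0, 2/3, 0]
  [2/3, 0, 2/5],
b = (-16/5, 14/5, -72/35).
Solving gives a_0 = 9/35, a_1 = 21/5, a_2 = -39/7, so
  g(x) = -39*x^2/7 + 21*x/5 + 9/35.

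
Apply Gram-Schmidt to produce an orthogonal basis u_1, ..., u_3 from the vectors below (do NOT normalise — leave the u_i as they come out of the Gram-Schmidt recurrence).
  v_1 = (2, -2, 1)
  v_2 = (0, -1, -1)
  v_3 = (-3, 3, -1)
Orthogonal basis:
  u_1 = (2, -2, 1)
  u_2 = (-2/9, -7/9, -10/9)
  u_3 = (-3/17, -2/17, 2/17)

Apply the Gram-Schmidt recurrence
  u_1 = v_1
  u_i = v_i − Σ_{j<i} ((v_i · u_j) / (u_j · u_j)) · u_j.

Step by step this gives:
  u_1 = (2, -2, 1)
  u_2 = (-2/9, -7/9, -10/9)
  u_3 = (-3/17, -2/17, 2/17)

Orthogonality check:
  u_2 · u_1 = 0 (should be 0)
  u_3 · u_1 = 0 (should be 0)
  u_3 · u_2 = 0 (should be 0)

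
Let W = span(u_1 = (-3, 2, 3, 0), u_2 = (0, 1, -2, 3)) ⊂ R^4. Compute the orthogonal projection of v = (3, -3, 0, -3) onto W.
proj_W(v) = (387/146, -210/73, -63/146, -243/73)

Set up U = [u_1 | ... | u_2] ∈ R^(4×2). The projector onto W = col(U) is P = U (U^T U)^(-1) U^T.
Compute U^T U =
  [22, -4]
  [-4, 14],
and U^T v = (-15, -12).
Solve U^T U · c = U^T v for the coefficients: c = (-129/146, -81/73). The projection is proj_W(v) = U c.
Check: (v - proj_W(v)) · u_1 = 0  (should be 0).
Check: (v - proj_W(v)) · u_2 = 0  (should be 0).
Result: proj_W(v) = (387/146, -210/73, -63/146, -243/73).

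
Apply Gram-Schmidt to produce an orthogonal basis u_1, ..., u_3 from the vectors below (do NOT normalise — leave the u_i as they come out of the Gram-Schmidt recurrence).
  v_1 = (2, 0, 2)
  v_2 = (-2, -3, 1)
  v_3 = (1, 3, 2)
Orthogonal basis:
  u_1 = (2, 0, 2)
  u_2 = (-3/2, -3, 3/2)
  u_3 = (-4/3, 4/3, 4/3)

Apply the Gram-Schmidt recurrence
  u_1 = v_1
  u_i = v_i − Σ_{j<i} ((v_i · u_j) / (u_j · u_j)) · u_j.

Step by step this gives:
  u_1 = (2, 0, 2)
  u_2 = (-3/2, -3, 3/2)
  u_3 = (-4/3, 4/3, 4/3)

Orthogonality check:
  u_2 · u_1 = 0 (should be 0)
  u_3 · u_1 = 0 (should be 0)
  u_3 · u_2 = 0 (should be 0)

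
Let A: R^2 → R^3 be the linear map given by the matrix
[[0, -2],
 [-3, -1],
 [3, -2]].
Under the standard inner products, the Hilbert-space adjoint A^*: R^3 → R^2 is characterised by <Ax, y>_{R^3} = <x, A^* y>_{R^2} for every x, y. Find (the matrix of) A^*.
A^* = A^T =
[[0, -3, 3],
 [-2, -1, -2]]

For real matrices with standard dot products, the defining identity <Ax, y> = <x, A^* y> gives (Ax)^T y = x^T (A^*) y, i.e. x^T A^T y = x^T (A^*) y. Since this holds for all x, y, we must have A^* = A^T. Therefore
A^* =
[[0, -3, 3],
 [-2, -1, -2]].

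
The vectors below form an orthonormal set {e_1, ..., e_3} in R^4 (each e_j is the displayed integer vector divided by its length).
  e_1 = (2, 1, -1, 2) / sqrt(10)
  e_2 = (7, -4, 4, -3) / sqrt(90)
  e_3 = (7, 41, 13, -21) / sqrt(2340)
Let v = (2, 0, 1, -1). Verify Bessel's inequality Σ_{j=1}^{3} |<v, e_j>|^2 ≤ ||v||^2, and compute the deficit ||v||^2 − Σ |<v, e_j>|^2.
Σ |<v, e_j>|^2 = 389/65; ||v||^2 = 6; deficit = 1/65

Write each e_j = u_j / sqrt(<u_j, u_j>) where u_j is the displayed integer vector. Then <v, e_j> = <v, u_j> / sqrt(<u_j, u_j>), so |<v, e_j>|^2 = <v, u_j>^2 / <u_j, u_j>.
Coefficients: <v, e_1> = 1/sqrt(10), <v, e_2> = 21/sqrt(90), <v, e_3> = 48/sqrt(2340).
Square and sum: Σ |<v, e_j>|^2 = 389/65.
Compute ||v||^2 = v·v = 6.
Deficit = 6 − 389/65 = 1/65 ≥ 0, confirming Bessel's inequality. (The deficit equals ||v − Σ <v,e_j> e_j||^2, the squared distance from v to span{e_j}.)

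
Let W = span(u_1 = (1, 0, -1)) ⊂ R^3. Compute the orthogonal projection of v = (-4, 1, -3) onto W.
proj_W(v) = (-1/2, 0, 1/2)

Set up U = [u_1 | ... | u_1] ∈ R^(3×1). The projector onto W = col(U) is P = U (U^T U)^(-1) U^T.
Compute U^T U =
  [2],
and U^T v = (-1).
Solve U^T U · c = U^T v for the coefficients: c = (-1/2). The projection is proj_W(v) = U c.
Check: (v - proj_W(v)) · u_1 = 0  (should be 0).
Result: proj_W(v) = (-1/2, 0, 1/2).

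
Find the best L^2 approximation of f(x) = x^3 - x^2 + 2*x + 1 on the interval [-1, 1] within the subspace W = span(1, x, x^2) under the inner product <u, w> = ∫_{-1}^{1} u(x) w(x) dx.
g(x) = -x^2 + 13*x/5 + 1

The best approximation g ∈ W is the orthogonal projection of f onto W. Writing g = a_0 + a_1 x + a_2 x^2, the coefficients solve the normal equations G · a = b where
  G_{ij} = <φ_i, φ_j> and b_i = <f, φ_i>, with φ_0 = 1, φ_1 = x, φ_2 = x^2.
G =
  [2, 0, 2/3]
  [0, 2/3, 0]
  [2/3, 0, 2/5],
b = (4/3, 26/15, 4/15).
Solving gives a_0 = 1, a_1 = 13/5, a_2 = -1, so
  g(x) = -x^2 + 13*x/5 + 1.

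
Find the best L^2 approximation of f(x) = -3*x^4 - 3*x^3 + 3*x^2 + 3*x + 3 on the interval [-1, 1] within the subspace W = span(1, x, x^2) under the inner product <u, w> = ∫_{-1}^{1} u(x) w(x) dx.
g(x) = 3*x^2/7 + 6*x/5 + 114/35

The best approximation g ∈ W is the orthogonal projection of f onto W. Writing g = a_0 + a_1 x + a_2 x^2, the coefficients solve the normal equations G · a = b where
  G_{ij} = <φ_i, φ_j> and b_i = <f, φ_i>, with φ_0 = 1, φ_1 = x, φ_2 = x^2.
G =
  [2, 0, 2/3]
  [0, 2/3, 0]
  [2/3, 0, 2/5],
b = (34/5, 4/5, 82/35).
Solving gives a_0 = 114/35, a_1 = 6/5, a_2 = 3/7, so
  g(x) = 3*x^2/7 + 6*x/5 + 114/35.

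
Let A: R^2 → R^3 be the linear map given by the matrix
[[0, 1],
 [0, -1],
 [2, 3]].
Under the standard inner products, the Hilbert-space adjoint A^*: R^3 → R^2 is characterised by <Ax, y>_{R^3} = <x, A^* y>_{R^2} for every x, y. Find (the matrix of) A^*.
A^* = A^T =
[[0, 0, 2],
 [1, -1, 3]]

For real matrices with standard dot products, the defining identity <Ax, y> = <x, A^* y> gives (Ax)^T y = x^T (A^*) y, i.e. x^T A^T y = x^T (A^*) y. Since this holds for all x, y, we must have A^* = A^T. Therefore
A^* =
[[0, 0, 2],
 [1, -1, 3]].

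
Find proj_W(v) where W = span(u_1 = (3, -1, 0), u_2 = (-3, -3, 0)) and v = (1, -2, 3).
proj_W(v) = (1, -2, 0)

Set up U = [u_1 | ... | u_2] ∈ R^(3×2). The projector onto W = col(U) is P = U (U^T U)^(-1) U^T.
Compute U^T U =
  [10, -6]
  [-6, 18],
and U^T v = (5, 3).
Solve U^T U · c = U^T v for the coefficients: c = (3/4, 5/12). The projection is proj_W(v) = U c.
Check: (v - proj_W(v)) · u_1 = 0  (should be 0).
Check: (v - proj_W(v)) · u_2 = 0  (should be 0).
Result: proj_W(v) = (1, -2, 0).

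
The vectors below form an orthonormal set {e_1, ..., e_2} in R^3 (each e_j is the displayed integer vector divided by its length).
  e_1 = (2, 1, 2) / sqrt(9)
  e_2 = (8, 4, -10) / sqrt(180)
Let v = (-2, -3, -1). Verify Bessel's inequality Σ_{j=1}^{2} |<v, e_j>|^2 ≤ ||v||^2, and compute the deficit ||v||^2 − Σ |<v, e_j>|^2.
Σ |<v, e_j>|^2 = 54/5; ||v||^2 = 14; deficit = 16/5

Write each e_j = u_j / sqrt(<u_j, u_j>) where u_j is the displayed integer vector. Then <v, e_j> = <v, u_j> / sqrt(<u_j, u_j>), so |<v, e_j>|^2 = <v, u_j>^2 / <u_j, u_j>.
Coefficients: <v, e_1> = -9/sqrt(9), <v, e_2> = -18/sqrt(180).
Square and sum: Σ |<v, e_j>|^2 = 54/5.
Compute ||v||^2 = v·v = 14.
Deficit = 14 − 54/5 = 16/5 ≥ 0, confirming Bessel's inequality. (The deficit equals ||v − Σ <v,e_j> e_j||^2, the squared distance from v to span{e_j}.)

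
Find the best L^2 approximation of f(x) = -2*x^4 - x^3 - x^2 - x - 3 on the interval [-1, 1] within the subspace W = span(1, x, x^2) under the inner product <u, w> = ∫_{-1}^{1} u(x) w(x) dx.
g(x) = -19*x^2/7 - 8*x/5 - 99/35

The best approximation g ∈ W is the orthogonal projection of f onto W. Writing g = a_0 + a_1 x + a_2 x^2, the coefficients solve the normal equations G · a = b where
  G_{ij} = <φ_i, φ_j> and b_i = <f, φ_i>, with φ_0 = 1, φ_1 = x, φ_2 = x^2.
G =
  [2, 0, 2/3]
  [0, 2/3, 0]
  [2/3, 0, 2/5],
b = (-112/15, -16/15, -104/35).
Solving gives a_0 = -99/35, a_1 = -8/5, a_2 = -19/7, so
  g(x) = -19*x^2/7 - 8*x/5 - 99/35.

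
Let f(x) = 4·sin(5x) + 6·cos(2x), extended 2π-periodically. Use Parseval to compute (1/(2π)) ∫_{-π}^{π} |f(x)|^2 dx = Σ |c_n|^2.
Σ |c_n|^2 = 26

Expand |f|^2 and use orthogonality of {sin(nx), cos(mx)} on [-π, π]:
  ∫_{-π}^{π} sin(nx)^2 dx = π, ∫ cos(mx)^2 dx = π, and cross terms integrate to 0.
So ∫_{-π}^{π} f(x)^2 dx = 4^2 · π + 6^2 · π = (16 + 36)π.
Divide by 2π: (16 + 36)/2 = 26.
By Parseval, this equals Σ |c_n|^2.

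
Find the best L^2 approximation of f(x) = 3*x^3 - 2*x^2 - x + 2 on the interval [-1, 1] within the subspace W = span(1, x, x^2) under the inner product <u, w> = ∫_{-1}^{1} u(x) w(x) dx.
g(x) = -2*x^2 + 4*x/5 + 2

The best approximation g ∈ W is the orthogonal projection of f onto W. Writing g = a_0 + a_1 x + a_2 x^2, the coefficients solve the normal equations G · a = b where
  G_{ij} = <φ_i, φ_j> and b_i = <f, φ_i>, with φ_0 = 1, φ_1 = x, φ_2 = x^2.
G =
  [2, 0, 2/3]
  [0, 2/3, 0]
  [2/3, 0, 2/5],
b = (8/3, 8/15, 8/15).
Solving gives a_0 = 2, a_1 = 4/5, a_2 = -2, so
  g(x) = -2*x^2 + 4*x/5 + 2.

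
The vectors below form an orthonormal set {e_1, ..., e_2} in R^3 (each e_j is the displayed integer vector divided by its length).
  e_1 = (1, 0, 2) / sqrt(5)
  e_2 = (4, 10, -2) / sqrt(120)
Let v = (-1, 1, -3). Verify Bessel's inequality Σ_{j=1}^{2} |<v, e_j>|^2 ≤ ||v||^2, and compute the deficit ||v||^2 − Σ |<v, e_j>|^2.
Σ |<v, e_j>|^2 = 11; ||v||^2 = 11; deficit = 0

Write each e_j = u_j / sqrt(<u_j, u_j>) where u_j is the displayed integer vector. Then <v, e_j> = <v, u_j> / sqrt(<u_j, u_j>), so |<v, e_j>|^2 = <v, u_j>^2 / <u_j, u_j>.
Coefficients: <v, e_1> = -7/sqrt(5), <v, e_2> = 12/sqrt(120).
Square and sum: Σ |<v, e_j>|^2 = 11.
Compute ||v||^2 = v·v = 11.
Deficit = 11 − 11 = 0 ≥ 0, confirming Bessel's inequality. (The deficit equals ||v − Σ <v,e_j> e_j||^2, the squared distance from v to span{e_j}.)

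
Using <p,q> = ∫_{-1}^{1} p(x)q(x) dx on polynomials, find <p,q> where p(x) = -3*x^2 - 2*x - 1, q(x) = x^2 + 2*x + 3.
<p,q> = -248/15

Expand the product: p(x)·q(x) = -3*x^4 - 8*x^3 - 14*x^2 - 8*x - 3.
∫_{-1}^{1} of each monomial x^k gives [2/(k+1) if k even, 0 if k odd]. Integrating term-by-term (or equivalently evaluating the antiderivative F(x) = -3*x^5/5 - 2*x^4 - 14*x^3/3 - 4*x^2 - 3*x at the endpoints):
  F(1) − F(−1) = -214/15 − (34/15) = -248/15.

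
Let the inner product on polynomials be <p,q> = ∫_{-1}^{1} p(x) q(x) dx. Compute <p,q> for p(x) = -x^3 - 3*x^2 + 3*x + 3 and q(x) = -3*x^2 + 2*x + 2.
<p,q> = 44/5

Expand the product: p(x)·q(x) = 3*x^5 + 7*x^4 - 17*x^3 - 9*x^2 + 12*x + 6.
∫_{-1}^{1} of each monomial x^k gives [2/(k+1) if k even, 0 if k odd]. Integrating term-by-term (or equivalently evaluating the antiderivative F(x) = x^6/2 + 7*x^5/5 - 17*x^4/4 - 3*x^3 + 6*x^2 + 6*x at the endpoints):
  F(1) − F(−1) = 133/20 − (-43/20) = 44/5.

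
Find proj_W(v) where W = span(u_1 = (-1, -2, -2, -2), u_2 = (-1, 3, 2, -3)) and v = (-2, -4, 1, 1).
proj_W(v) = (2/29, -117/58, -46/29, 33/58)

Set up U = [u_1 | ... | u_2] ∈ R^(4×2). The projector onto W = col(U) is P = U (U^T U)^(-1) U^T.
Compute U^T U =
  [13, -3]
  [-3, 23],
and U^T v = (6, -11).
Solve U^T U · c = U^T v for the coefficients: c = (21/58, -25/58). The projection is proj_W(v) = U c.
Check: (v - proj_W(v)) · u_1 = 0  (should be 0).
Check: (v - proj_W(v)) · u_2 = 0  (should be 0).
Result: proj_W(v) = (2/29, -117/58, -46/29, 33/58).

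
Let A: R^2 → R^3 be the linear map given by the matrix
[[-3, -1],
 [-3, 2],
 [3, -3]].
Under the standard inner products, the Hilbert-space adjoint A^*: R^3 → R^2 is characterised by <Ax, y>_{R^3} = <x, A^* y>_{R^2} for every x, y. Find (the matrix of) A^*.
A^* = A^T =
[[-3, -3, 3],
 [-1, 2, -3]]

For real matrices with standard dot products, the defining identity <Ax, y> = <x, A^* y> gives (Ax)^T y = x^T (A^*) y, i.e. x^T A^T y = x^T (A^*) y. Since this holds for all x, y, we must have A^* = A^T. Therefore
A^* =
[[-3, -3, 3],
 [-1, 2, -3]].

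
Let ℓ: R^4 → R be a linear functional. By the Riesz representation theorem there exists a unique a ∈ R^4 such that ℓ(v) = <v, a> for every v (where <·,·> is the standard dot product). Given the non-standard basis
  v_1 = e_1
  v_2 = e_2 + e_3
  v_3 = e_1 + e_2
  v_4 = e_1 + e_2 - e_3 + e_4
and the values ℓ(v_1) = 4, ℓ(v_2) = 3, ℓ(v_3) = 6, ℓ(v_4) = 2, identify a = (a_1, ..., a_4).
a = (4, 2, 1, -3)

Write a = (a_1, ..., a_4) in the standard basis. For each basis vector v_i, ℓ(v_i) = <v_i, a> is a linear equation in the a_j's. Collect the n equations into a matrix system V a = ℓ, where row i of V is v_i (expressed in the standard basis). Since V is invertible (lower-triangular with 1s on the diagonal, up to permutation), solve by back-substitution:
  V =
[[1, 0, 0, 0],
 [0, 1, 1, 0],
 [1, 1, 0, 0],
 [1, 1, -1, 1]]
  V a = (4, 3, 6, 2)
Solving gives a = (4, 2, 1, -3).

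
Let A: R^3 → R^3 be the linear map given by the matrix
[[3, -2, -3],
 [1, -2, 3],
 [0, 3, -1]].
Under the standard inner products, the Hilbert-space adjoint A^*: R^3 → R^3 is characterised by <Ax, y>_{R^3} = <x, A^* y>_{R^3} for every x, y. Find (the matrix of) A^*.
A^* = A^T =
[[3, 1, 0],
 [-2, -2, 3],
 [-3, 3, -1]]

For real matrices with standard dot products, the defining identity <Ax, y> = <x, A^* y> gives (Ax)^T y = x^T (A^*) y, i.e. x^T A^T y = x^T (A^*) y. Since this holds for all x, y, we must have A^* = A^T. Therefore
A^* =
[[3, 1, 0],
 [-2, -2, 3],
 [-3, 3, -1]].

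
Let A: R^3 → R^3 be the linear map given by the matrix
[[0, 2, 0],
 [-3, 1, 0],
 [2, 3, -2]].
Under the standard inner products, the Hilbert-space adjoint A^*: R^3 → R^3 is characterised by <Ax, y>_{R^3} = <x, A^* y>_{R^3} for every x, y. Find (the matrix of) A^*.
A^* = A^T =
[[0, -3, 2],
 [2, 1, 3],
 [0, 0, -2]]

For real matrices with standard dot products, the defining identity <Ax, y> = <x, A^* y> gives (Ax)^T y = x^T (A^*) y, i.e. x^T A^T y = x^T (A^*) y. Since this holds for all x, y, we must have A^* = A^T. Therefore
A^* =
[[0, -3, 2],
 [2, 1, 3],
 [0, 0, -2]].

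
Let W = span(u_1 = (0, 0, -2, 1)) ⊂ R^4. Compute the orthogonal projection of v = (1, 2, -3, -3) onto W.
proj_W(v) = (0, 0, -6/5, 3/5)

Set up U = [u_1 | ... | u_1] ∈ R^(4×1). The projector onto W = col(U) is P = U (U^T U)^(-1) U^T.
Compute U^T U =
  [5],
and U^T v = (3).
Solve U^T U · c = U^T v for the coefficients: c = (3/5). The projection is proj_W(v) = U c.
Check: (v - proj_W(v)) · u_1 = 0  (should be 0).
Result: proj_W(v) = (0, 0, -6/5, 3/5).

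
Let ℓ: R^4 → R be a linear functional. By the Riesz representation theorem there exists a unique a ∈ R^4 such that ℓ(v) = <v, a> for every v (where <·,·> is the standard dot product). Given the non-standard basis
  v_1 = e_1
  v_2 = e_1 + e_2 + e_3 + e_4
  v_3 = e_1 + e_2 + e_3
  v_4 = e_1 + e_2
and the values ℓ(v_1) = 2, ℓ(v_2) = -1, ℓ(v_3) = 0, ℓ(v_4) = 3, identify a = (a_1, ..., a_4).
a = (2, 1, -3, -1)

Write a = (a_1, ..., a_4) in the standard basis. For each basis vector v_i, ℓ(v_i) = <v_i, a> is a linear equation in the a_j's. Collect the n equations into a matrix system V a = ℓ, where row i of V is v_i (expressed in the standard basis). Since V is invertible (lower-triangular with 1s on the diagonal, up to permutation), solve by back-substitution:
  V =
[[1, 0, 0, 0],
 [1, 1, 1, 1],
 [1, 1, 1, 0],
 [1, 1, 0, 0]]
  V a = (2, -1, 0, 3)
Solving gives a = (2, 1, -3, -1).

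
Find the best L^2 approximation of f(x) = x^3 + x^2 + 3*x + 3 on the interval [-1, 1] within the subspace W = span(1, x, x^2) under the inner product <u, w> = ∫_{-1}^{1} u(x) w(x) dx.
g(x) = x^2 + 18*x/5 + 3

The best approximation g ∈ W is the orthogonal projection of f onto W. Writing g = a_0 + a_1 x + a_2 x^2, the coefficients solve the normal equations G · a = b where
  G_{ij} = <φ_i, φ_j> and b_i = <f, φ_i>, with φ_0 = 1, φ_1 = x, φ_2 = x^2.
G =
  [2, 0, 2/3]
  [0, 2/3, 0]
  [2/3, 0, 2/5],
b = (20/3, 12/5, 12/5).
Solving gives a_0 = 3, a_1 = 18/5, a_2 = 1, so
  g(x) = x^2 + 18*x/5 + 3.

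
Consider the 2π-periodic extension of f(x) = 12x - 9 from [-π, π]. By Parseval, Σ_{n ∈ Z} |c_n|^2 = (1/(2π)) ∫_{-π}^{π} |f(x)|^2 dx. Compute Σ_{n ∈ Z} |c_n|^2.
Σ |c_n|^2 = 48π^2 + 81

Expand and integrate term by term over [-π, π]:
  ∫ (12x)^2 dx = 144·(2π^3/3); ∫ 2·12·(-9)·x dx = 0 (odd integrand); ∫ (-9)^2 dx = 81·2π.
So (1/(2π)) ∫_{-π}^{π} (12x - 9)^2 dx = 144π^2/3 + 81 = 48π^2 + 81.
Parseval ⇒ Σ |c_n|^2 = 48π^2 + 81.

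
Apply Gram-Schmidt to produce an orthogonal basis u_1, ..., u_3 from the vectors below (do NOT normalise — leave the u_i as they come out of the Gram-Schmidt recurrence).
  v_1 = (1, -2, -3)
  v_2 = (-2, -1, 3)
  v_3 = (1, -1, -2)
Orthogonal basis:
  u_1 = (1, -2, -3)
  u_2 = (-19/14, -16/7, 15/14)
  u_3 = (18/115, -6/115, 2/23)

Apply the Gram-Schmidt recurrence
  u_1 = v_1
  u_i = v_i − Σ_{j<i} ((v_i · u_j) / (u_j · u_j)) · u_j.

Step by step this gives:
  u_1 = (1, -2, -3)
  u_2 = (-19/14, -16/7, 15/14)
  u_3 = (18/115, -6/115, 2/23)

Orthogonality check:
  u_2 · u_1 = 0 (should be 0)
  u_3 · u_1 = 0 (should be 0)
  u_3 · u_2 = 0 (should be 0)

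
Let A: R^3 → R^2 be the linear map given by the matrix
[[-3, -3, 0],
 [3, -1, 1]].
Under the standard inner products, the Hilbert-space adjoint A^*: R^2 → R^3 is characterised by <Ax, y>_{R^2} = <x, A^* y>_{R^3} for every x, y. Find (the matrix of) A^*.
A^* = A^T =
[[-3, 3],
 [-3, -1],
 [0, 1]]

For real matrices with standard dot products, the defining identity <Ax, y> = <x, A^* y> gives (Ax)^T y = x^T (A^*) y, i.e. x^T A^T y = x^T (A^*) y. Since this holds for all x, y, we must have A^* = A^T. Therefore
A^* =
[[-3, 3],
 [-3, -1],
 [0, 1]].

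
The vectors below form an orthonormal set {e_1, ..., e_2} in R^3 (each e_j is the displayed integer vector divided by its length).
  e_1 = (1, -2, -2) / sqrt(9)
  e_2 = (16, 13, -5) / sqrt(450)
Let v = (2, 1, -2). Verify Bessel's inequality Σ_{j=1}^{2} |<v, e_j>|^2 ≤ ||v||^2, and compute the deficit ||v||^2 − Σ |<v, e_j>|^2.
Σ |<v, e_j>|^2 = 17/2; ||v||^2 = 9; deficit = 1/2

Write each e_j = u_j / sqrt(<u_j, u_j>) where u_j is the displayed integer vector. Then <v, e_j> = <v, u_j> / sqrt(<u_j, u_j>), so |<v, e_j>|^2 = <v, u_j>^2 / <u_j, u_j>.
Coefficients: <v, e_1> = 4/sqrt(9), <v, e_2> = 55/sqrt(450).
Square and sum: Σ |<v, e_j>|^2 = 17/2.
Compute ||v||^2 = v·v = 9.
Deficit = 9 − 17/2 = 1/2 ≥ 0, confirming Bessel's inequality. (The deficit equals ||v − Σ <v,e_j> e_j||^2, the squared distance from v to span{e_j}.)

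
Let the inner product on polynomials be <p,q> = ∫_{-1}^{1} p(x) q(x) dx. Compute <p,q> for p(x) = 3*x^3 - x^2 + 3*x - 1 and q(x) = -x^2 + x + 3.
<p,q> = -56/15

Expand the product: p(x)·q(x) = -3*x^5 + 4*x^4 + 5*x^3 + x^2 + 8*x - 3.
∫_{-1}^{1} of each monomial x^k gives [2/(k+1) if k even, 0 if k odd]. Integrating term-by-term (or equivalently evaluating the antiderivative F(x) = -x^6/2 + 4*x^5/5 + 5*x^4/4 + x^3/3 + 4*x^2 - 3*x at the endpoints):
  F(1) − F(−1) = 173/60 − (397/60) = -56/15.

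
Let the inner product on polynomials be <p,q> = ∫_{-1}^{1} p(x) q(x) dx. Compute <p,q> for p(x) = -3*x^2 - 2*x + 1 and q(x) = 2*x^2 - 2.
<p,q> = -16/15

Expand the product: p(x)·q(x) = -6*x^4 - 4*x^3 + 8*x^2 + 4*x - 2.
∫_{-1}^{1} of each monomial x^k gives [2/(k+1) if k even, 0 if k odd]. Integrating term-by-term (or equivalently evaluating the antiderivative F(x) = -6*x^5/5 - x^4 + 8*x^3/3 + 2*x^2 - 2*x at the endpoints):
  F(1) − F(−1) = 7/15 − (23/15) = -16/15.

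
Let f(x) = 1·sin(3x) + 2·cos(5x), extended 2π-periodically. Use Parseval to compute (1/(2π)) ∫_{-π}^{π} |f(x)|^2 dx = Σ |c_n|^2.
Σ |c_n|^2 = 5/2

Expand |f|^2 and use orthogonality of {sin(nx), cos(mx)} on [-π, π]:
  ∫_{-π}^{π} sin(nx)^2 dx = π, ∫ cos(mx)^2 dx = π, and cross terms integrate to 0.
So ∫_{-π}^{π} f(x)^2 dx = 1^2 · π + 2^2 · π = (1 + 4)π.
Divide by 2π: (1 + 4)/2 = 5/2.
By Parseval, this equals Σ |c_n|^2.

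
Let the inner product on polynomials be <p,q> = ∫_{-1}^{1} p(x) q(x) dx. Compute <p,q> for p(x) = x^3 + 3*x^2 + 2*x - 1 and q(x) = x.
<p,q> = 26/15

Expand the product: p(x)·q(x) = x^4 + 3*x^3 + 2*x^2 - x.
∫_{-1}^{1} of each monomial x^k gives [2/(k+1) if k even, 0 if k odd]. Integrating term-by-term (or equivalently evaluating the antiderivative F(x) = x^5/5 + 3*x^4/4 + 2*x^3/3 - x^2/2 at the endpoints):
  F(1) − F(−1) = 67/60 − (-37/60) = 26/15.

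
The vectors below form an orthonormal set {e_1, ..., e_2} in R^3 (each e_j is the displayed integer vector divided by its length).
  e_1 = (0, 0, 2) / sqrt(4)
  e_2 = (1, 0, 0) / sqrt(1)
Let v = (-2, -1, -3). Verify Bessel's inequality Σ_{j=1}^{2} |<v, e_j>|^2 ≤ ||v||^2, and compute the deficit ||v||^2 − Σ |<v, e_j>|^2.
Σ |<v, e_j>|^2 = 13; ||v||^2 = 14; deficit = 1

Write each e_j = u_j / sqrt(<u_j, u_j>) where u_j is the displayed integer vector. Then <v, e_j> = <v, u_j> / sqrt(<u_j, u_j>), so |<v, e_j>|^2 = <v, u_j>^2 / <u_j, u_j>.
Coefficients: <v, e_1> = -6/sqrt(4), <v, e_2> = -2/sqrt(1).
Square and sum: Σ |<v, e_j>|^2 = 13.
Compute ||v||^2 = v·v = 14.
Deficit = 14 − 13 = 1 ≥ 0, confirming Bessel's inequality. (The deficit equals ||v − Σ <v,e_j> e_j||^2, the squared distance from v to span{e_j}.)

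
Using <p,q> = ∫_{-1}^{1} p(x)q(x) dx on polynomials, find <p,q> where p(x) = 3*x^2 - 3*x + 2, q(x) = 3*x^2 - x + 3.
<p,q> = 138/5

Expand the product: p(x)·q(x) = 9*x^4 - 12*x^3 + 18*x^2 - 11*x + 6.
∫_{-1}^{1} of each monomial x^k gives [2/(k+1) if k even, 0 if k odd]. Integrating term-by-term (or equivalently evaluating the antiderivative F(x) = 9*x^5/5 - 3*x^4 + 6*x^3 - 11*x^2/2 + 6*x at the endpoints):
  F(1) − F(−1) = 53/10 − (-223/10) = 138/5.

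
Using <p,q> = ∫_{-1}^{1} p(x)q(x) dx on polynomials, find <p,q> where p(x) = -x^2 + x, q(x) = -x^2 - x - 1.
<p,q> = 2/5

Expand the product: p(x)·q(x) = x^4 - x.
∫_{-1}^{1} of each monomial x^k gives [2/(k+1) if k even, 0 if k odd]. Integrating term-by-term (or equivalently evaluating the antiderivative F(x) = x^5/5 - x^2/2 at the endpoints):
  F(1) − F(−1) = -3/10 − (-7/10) = 2/5.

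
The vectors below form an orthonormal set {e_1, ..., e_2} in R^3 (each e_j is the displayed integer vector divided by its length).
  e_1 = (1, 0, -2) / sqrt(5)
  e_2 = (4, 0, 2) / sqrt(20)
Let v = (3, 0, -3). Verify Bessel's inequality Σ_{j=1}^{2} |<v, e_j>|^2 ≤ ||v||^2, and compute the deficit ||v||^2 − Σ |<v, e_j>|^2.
Σ |<v, e_j>|^2 = 18; ||v||^2 = 18; deficit = 0

Write each e_j = u_j / sqrt(<u_j, u_j>) where u_j is the displayed integer vector. Then <v, e_j> = <v, u_j> / sqrt(<u_j, u_j>), so |<v, e_j>|^2 = <v, u_j>^2 / <u_j, u_j>.
Coefficients: <v, e_1> = 9/sqrt(5), <v, e_2> = 6/sqrt(20).
Square and sum: Σ |<v, e_j>|^2 = 18.
Compute ||v||^2 = v·v = 18.
Deficit = 18 − 18 = 0 ≥ 0, confirming Bessel's inequality. (The deficit equals ||v − Σ <v,e_j> e_j||^2, the squared distance from v to span{e_j}.)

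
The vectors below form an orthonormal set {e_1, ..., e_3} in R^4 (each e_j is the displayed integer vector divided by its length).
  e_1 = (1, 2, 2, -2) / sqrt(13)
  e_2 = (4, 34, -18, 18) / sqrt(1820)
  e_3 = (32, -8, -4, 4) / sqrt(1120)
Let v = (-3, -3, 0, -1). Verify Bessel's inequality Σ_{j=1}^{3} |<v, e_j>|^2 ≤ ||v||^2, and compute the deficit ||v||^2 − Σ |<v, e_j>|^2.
Σ |<v, e_j>|^2 = 37/2; ||v||^2 = 19; deficit = 1/2

Write each e_j = u_j / sqrt(<u_j, u_j>) where u_j is the displayed integer vector. Then <v, e_j> = <v, u_j> / sqrt(<u_j, u_j>), so |<v, e_j>|^2 = <v, u_j>^2 / <u_j, u_j>.
Coefficients: <v, e_1> = -7/sqrt(13), <v, e_2> = -132/sqrt(1820), <v, e_3> = -76/sqrt(1120).
Square and sum: Σ |<v, e_j>|^2 = 37/2.
Compute ||v||^2 = v·v = 19.
Deficit = 19 − 37/2 = 1/2 ≥ 0, confirming Bessel's inequality. (The deficit equals ||v − Σ <v,e_j> e_j||^2, the squared distance from v to span{e_j}.)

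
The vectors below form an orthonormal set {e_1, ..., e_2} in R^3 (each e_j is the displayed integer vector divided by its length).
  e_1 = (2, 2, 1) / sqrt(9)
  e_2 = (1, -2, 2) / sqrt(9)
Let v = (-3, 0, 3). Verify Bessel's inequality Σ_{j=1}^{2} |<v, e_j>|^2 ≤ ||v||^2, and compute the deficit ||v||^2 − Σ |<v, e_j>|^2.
Σ |<v, e_j>|^2 = 2; ||v||^2 = 18; deficit = 16

Write each e_j = u_j / sqrt(<u_j, u_j>) where u_j is the displayed integer vector. Then <v, e_j> = <v, u_j> / sqrt(<u_j, u_j>), so |<v, e_j>|^2 = <v, u_j>^2 / <u_j, u_j>.
Coefficients: <v, e_1> = -3/sqrt(9), <v, e_2> = 3/sqrt(9).
Square and sum: Σ |<v, e_j>|^2 = 2.
Compute ||v||^2 = v·v = 18.
Deficit = 18 − 2 = 16 ≥ 0, confirming Bessel's inequality. (The deficit equals ||v − Σ <v,e_j> e_j||^2, the squared distance from v to span{e_j}.)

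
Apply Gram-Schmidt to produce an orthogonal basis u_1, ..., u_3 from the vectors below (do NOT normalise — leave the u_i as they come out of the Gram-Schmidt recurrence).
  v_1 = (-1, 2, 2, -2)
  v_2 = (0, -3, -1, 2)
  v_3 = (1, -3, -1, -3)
Orthogonal basis:
  u_1 = (-1, 2, 2, -2)
  u_2 = (-12/13, -15/13, 11/13, 2/13)
  u_3 = (22/19, -39/19, -17/19, -67/19)

Apply the Gram-Schmidt recurrence
  u_1 = v_1
  u_i = v_i − Σ_{j<i} ((v_i · u_j) / (u_j · u_j)) · u_j.

Step by step this gives:
  u_1 = (-1, 2, 2, -2)
  u_2 = (-12/13, -15/13, 11/13, 2/13)
  u_3 = (22/19, -39/19, -17/19, -67/19)

Orthogonality check:
  u_2 · u_1 = 0 (should be 0)
  u_3 · u_1 = 0 (should be 0)
  u_3 · u_2 = 0 (should be 0)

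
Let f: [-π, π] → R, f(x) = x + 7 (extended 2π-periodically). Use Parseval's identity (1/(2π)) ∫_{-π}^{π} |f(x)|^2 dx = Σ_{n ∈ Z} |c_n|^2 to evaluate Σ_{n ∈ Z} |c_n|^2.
Σ |c_n|^2 = π^2/3 + 49

Expand and integrate term by term over [-π, π]:
  ∫ (x)^2 dx = 1·(2π^3/3); ∫ 2·1·(7)·x dx = 0 (odd integrand); ∫ 7^2 dx = 49·2π.
So (1/(2π)) ∫_{-π}^{π} (x + 7)^2 dx = 1π^2/3 + 49 = π^2/3 + 49.
Parseval ⇒ Σ |c_n|^2 = π^2/3 + 49.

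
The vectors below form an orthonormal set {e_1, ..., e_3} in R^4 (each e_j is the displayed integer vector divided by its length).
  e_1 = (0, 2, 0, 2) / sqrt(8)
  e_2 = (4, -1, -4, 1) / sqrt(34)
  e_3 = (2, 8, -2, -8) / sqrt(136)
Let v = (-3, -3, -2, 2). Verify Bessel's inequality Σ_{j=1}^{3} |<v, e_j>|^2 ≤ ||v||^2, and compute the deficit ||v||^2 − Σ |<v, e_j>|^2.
Σ |<v, e_j>|^2 = 27/2; ||v||^2 = 26; deficit = 25/2

Write each e_j = u_j / sqrt(<u_j, u_j>) where u_j is the displayed integer vector. Then <v, e_j> = <v, u_j> / sqrt(<u_j, u_j>), so |<v, e_j>|^2 = <v, u_j>^2 / <u_j, u_j>.
Coefficients: <v, e_1> = -2/sqrt(8), <v, e_2> = 1/sqrt(34), <v, e_3> = -42/sqrt(136).
Square and sum: Σ |<v, e_j>|^2 = 27/2.
Compute ||v||^2 = v·v = 26.
Deficit = 26 − 27/2 = 25/2 ≥ 0, confirming Bessel's inequality. (The deficit equals ||v − Σ <v,e_j> e_j||^2, the squared distance from v to span{e_j}.)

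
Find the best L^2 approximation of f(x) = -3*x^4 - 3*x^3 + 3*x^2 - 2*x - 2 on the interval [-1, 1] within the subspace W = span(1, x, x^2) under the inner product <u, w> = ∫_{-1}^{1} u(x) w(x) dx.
g(x) = 3*x^2/7 - 19*x/5 - 61/35

The best approximation g ∈ W is the orthogonal projection of f onto W. Writing g = a_0 + a_1 x + a_2 x^2, the coefficients solve the normal equations G · a = b where
  G_{ij} = <φ_i, φ_j> and b_i = <f, φ_i>, with φ_0 = 1, φ_1 = x, φ_2 = x^2.
G =
  [2, 0, 2/3]
  [0, 2/3, 0]
  [2/3, 0, 2/5],
b = (-16/5, -38/15, -104/105).
Solving gives a_0 = -61/35, a_1 = -19/5, a_2 = 3/7, so
  g(x) = 3*x^2/7 - 19*x/5 - 61/35.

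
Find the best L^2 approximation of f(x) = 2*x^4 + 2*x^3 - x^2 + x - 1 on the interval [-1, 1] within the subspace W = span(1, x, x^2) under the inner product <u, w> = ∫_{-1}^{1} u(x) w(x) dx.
g(x) = 5*x^2/7 + 11*x/5 - 41/35

The best approximation g ∈ W is the orthogonal projection of f onto W. Writing g = a_0 + a_1 x + a_2 x^2, the coefficients solve the normal equations G · a = b where
  G_{ij} = <φ_i, φ_j> and b_i = <f, φ_i>, with φ_0 = 1, φ_1 = x, φ_2 = x^2.
G =
  [2, 0, 2/3]
  [0, 2/3, 0]
  [2/3, 0, 2/5],
b = (-28/15, 22/15, -52/105).
Solving gives a_0 = -41/35, a_1 = 11/5, a_2 = 5/7, so
  g(x) = 5*x^2/7 + 11*x/5 - 41/35.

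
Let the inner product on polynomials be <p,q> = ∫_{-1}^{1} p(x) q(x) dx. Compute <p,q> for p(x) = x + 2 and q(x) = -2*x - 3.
<p,q> = -40/3

Expand the product: p(x)·q(x) = -2*x^2 - 7*x - 6.
∫_{-1}^{1} of each monomial x^k gives [2/(k+1) if k even, 0 if k odd]. Integrating term-by-term (or equivalently evaluating the antiderivative F(x) = -2*x^3/3 - 7*x^2/2 - 6*x at the endpoints):
  F(1) − F(−1) = -61/6 − (19/6) = -40/3.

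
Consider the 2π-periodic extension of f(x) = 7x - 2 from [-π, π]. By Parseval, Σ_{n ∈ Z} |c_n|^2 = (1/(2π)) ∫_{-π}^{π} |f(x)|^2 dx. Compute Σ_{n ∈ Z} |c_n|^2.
Σ |c_n|^2 = 49π^2/3 + 4

Expand and integrate term by term over [-π, π]:
  ∫ (7x)^2 dx = 49·(2π^3/3); ∫ 2·7·(-2)·x dx = 0 (odd integrand); ∫ (-2)^2 dx = 4·2π.
So (1/(2π)) ∫_{-π}^{π} (7x - 2)^2 dx = 49π^2/3 + 4 = 49π^2/3 + 4.
Parseval ⇒ Σ |c_n|^2 = 49π^2/3 + 4.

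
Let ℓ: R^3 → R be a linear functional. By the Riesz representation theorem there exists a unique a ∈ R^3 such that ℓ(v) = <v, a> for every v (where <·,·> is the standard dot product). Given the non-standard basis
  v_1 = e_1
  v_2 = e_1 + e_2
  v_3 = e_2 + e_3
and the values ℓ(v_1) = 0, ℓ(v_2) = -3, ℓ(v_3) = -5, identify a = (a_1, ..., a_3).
a = (0, -3, -2)

Write a = (a_1, ..., a_3) in the standard basis. For each basis vector v_i, ℓ(v_i) = <v_i, a> is a linear equation in the a_j's. Collect the n equations into a matrix system V a = ℓ, where row i of V is v_i (expressed in the standard basis). Since V is invertible (lower-triangular with 1s on the diagonal, up to permutation), solve by back-substitution:
  V =
[[1, 0, 0],
 [1, 1, 0],
 [0, 1, 1]]
  V a = (0, -3, -5)
Solving gives a = (0, -3, -2).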